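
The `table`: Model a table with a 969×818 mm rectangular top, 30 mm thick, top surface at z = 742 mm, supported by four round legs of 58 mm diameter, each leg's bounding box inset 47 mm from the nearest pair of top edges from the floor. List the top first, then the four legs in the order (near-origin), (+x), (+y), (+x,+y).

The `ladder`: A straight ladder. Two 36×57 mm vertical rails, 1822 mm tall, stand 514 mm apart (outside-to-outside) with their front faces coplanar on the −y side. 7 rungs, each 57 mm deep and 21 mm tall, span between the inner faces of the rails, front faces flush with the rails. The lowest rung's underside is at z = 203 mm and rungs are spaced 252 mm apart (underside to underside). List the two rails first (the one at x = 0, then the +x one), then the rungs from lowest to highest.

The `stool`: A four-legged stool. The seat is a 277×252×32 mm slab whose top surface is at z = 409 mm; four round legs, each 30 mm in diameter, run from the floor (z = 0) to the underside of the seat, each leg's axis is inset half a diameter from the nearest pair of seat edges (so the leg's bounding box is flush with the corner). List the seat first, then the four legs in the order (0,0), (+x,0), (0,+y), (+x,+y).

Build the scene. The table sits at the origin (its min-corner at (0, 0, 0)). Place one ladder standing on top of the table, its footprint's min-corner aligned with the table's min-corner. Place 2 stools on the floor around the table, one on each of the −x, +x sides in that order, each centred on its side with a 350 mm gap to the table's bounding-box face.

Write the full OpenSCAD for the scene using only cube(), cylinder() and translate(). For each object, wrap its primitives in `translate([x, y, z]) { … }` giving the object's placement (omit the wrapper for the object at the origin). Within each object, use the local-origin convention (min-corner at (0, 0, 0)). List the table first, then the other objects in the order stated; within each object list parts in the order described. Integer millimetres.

translate([0, 0, 712]) cube([969, 818, 30]);
translate([76, 76, 0]) cylinder(h = 712, r = 29);
translate([893, 76, 0]) cylinder(h = 712, r = 29);
translate([76, 742, 0]) cylinder(h = 712, r = 29);
translate([893, 742, 0]) cylinder(h = 712, r = 29);
translate([0, 0, 742]) {
  cube([36, 57, 1822]);
  translate([478, 0, 0]) cube([36, 57, 1822]);
  translate([36, 0, 203]) cube([442, 57, 21]);
  translate([36, 0, 455]) cube([442, 57, 21]);
  translate([36, 0, 707]) cube([442, 57, 21]);
  translate([36, 0, 959]) cube([442, 57, 21]);
  translate([36, 0, 1211]) cube([442, 57, 21]);
  translate([36, 0, 1463]) cube([442, 57, 21]);
  translate([36, 0, 1715]) cube([442, 57, 21]);
}
translate([-627, 283, 0]) {
  translate([0, 0, 377]) cube([277, 252, 32]);
  translate([15, 15, 0]) cylinder(h = 377, r = 15);
  translate([262, 15, 0]) cylinder(h = 377, r = 15);
  translate([15, 237, 0]) cylinder(h = 377, r = 15);
  translate([262, 237, 0]) cylinder(h = 377, r = 15);
}
translate([1319, 283, 0]) {
  translate([0, 0, 377]) cube([277, 252, 32]);
  translate([15, 15, 0]) cylinder(h = 377, r = 15);
  translate([262, 15, 0]) cylinder(h = 377, r = 15);
  translate([15, 237, 0]) cylinder(h = 377, r = 15);
  translate([262, 237, 0]) cylinder(h = 377, r = 15);
}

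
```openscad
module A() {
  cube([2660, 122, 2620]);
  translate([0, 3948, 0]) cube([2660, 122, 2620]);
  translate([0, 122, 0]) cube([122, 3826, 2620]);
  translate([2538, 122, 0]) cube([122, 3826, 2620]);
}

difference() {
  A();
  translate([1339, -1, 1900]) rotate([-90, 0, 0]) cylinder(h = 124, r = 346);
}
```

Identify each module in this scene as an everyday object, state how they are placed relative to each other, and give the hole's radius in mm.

The subtracted cylinder has r = 346 mm.

A is a house frame. The house frame has a circular hole through its front wall. The hole's radius is 346 mm.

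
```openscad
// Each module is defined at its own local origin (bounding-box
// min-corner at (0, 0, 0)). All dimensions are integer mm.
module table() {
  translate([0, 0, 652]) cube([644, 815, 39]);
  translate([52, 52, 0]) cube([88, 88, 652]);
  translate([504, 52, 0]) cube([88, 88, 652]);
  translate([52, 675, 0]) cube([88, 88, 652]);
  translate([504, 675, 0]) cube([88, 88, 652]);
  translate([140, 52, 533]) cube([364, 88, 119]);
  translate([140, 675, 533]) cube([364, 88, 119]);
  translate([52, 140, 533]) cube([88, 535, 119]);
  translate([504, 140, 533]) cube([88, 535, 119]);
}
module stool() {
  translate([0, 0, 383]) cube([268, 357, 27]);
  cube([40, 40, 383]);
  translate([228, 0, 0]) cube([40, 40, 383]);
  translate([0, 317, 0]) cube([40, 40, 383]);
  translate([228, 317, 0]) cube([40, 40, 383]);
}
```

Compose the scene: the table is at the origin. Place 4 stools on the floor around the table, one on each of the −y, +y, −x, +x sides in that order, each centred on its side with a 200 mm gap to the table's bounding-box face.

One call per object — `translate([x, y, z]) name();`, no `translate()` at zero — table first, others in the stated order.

table();
translate([188, -557, 0]) stool();
translate([188, 1015, 0]) stool();
translate([-468, 229, 0]) stool();
translate([844, 229, 0]) stool();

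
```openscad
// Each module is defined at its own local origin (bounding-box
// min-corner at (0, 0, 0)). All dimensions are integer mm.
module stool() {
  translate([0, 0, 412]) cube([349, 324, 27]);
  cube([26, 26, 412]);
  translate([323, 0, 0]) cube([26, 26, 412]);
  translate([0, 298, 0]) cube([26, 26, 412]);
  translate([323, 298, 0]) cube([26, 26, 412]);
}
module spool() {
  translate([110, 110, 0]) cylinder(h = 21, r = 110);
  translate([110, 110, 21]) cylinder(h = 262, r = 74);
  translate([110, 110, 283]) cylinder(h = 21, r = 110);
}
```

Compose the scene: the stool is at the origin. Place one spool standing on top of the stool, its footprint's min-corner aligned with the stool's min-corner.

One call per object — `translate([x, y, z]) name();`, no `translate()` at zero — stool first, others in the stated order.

stool();
translate([0, 0, 439]) spool();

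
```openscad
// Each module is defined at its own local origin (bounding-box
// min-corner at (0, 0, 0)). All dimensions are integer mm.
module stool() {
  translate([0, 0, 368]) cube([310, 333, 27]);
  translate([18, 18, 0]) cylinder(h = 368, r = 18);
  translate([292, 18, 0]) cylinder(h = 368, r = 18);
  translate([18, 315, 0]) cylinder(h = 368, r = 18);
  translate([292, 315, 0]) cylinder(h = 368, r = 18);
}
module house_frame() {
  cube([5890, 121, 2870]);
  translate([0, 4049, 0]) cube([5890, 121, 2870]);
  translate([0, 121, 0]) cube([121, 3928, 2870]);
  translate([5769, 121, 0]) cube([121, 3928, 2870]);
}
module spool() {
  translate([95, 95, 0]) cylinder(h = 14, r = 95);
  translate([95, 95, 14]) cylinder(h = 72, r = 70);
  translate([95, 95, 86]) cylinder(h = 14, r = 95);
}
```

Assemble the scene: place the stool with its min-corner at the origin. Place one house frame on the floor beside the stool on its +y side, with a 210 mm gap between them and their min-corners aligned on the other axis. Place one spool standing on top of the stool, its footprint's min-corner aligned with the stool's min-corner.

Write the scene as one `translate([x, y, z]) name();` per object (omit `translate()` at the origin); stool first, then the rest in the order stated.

stool();
translate([0, 543, 0]) house_frame();
translate([0, 0, 395]) spool();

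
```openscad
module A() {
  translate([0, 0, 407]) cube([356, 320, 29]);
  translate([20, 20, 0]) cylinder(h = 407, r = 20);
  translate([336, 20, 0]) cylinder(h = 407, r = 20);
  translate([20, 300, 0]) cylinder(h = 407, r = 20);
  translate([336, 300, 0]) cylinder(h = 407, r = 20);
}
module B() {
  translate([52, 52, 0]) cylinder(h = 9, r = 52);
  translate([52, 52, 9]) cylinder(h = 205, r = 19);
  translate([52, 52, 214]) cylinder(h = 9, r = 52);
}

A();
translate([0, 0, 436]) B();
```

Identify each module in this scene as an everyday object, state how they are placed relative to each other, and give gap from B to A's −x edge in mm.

A is a stool. B is a spool. The spool is on top of the stool. The gap from the spool to the stool's −x edge is 0 mm.

The spool's min-x is at 0; the stool's min-x is 0; gap = 0 mm.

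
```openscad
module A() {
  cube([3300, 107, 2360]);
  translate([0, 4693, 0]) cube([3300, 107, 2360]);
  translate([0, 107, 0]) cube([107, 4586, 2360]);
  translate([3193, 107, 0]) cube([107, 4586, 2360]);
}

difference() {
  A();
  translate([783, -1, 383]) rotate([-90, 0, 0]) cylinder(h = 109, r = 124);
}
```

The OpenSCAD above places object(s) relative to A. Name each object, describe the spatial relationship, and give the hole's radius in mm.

The subtracted cylinder has r = 124 mm.

A is a house frame. The house frame has a circular hole through its front wall. The hole's radius is 124 mm.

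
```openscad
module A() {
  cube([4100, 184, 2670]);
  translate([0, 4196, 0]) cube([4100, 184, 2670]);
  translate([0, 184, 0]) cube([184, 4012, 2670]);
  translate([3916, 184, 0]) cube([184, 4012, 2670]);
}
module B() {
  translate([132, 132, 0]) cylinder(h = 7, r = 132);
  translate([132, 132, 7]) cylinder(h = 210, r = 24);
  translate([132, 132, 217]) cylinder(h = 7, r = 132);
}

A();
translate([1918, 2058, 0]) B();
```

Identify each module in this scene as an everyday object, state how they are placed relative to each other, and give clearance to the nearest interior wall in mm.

A is a house frame. B is a spool. The spool sits inside the house frame, centred. The clearance to the nearest interior wall is 1734 mm.

Clearances: x = 1734, y = 1874; minimum 1734 mm.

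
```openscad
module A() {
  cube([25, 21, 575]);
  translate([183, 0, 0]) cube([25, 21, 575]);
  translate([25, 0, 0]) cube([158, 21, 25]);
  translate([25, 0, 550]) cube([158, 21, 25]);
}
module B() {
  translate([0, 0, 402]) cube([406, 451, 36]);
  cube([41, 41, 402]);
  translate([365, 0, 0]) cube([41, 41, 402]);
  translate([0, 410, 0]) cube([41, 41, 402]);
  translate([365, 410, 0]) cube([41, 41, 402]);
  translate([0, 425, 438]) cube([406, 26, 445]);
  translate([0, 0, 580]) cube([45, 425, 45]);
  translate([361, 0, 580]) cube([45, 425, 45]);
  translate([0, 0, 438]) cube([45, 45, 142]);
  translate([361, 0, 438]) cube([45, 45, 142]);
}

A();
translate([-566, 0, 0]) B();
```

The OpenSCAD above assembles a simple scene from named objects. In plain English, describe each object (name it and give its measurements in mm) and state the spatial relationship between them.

A is a rectangular picture frame lying in the x–z plane (depth along y). The opening is 158 mm wide (x) by 525 mm tall (z), surrounded by a border 25 mm wide on all four sides. The frame is 21 mm deep and is made of two full-height vertical stiles with two horizontal rails fitted between them.

B is a chair: 406×451 mm seat, 36 mm thick, top at z = 438 mm, on four 41 mm square corner legs flush with the seat edges. A 26 mm thick backrest slab spans the full seat width, extending 445 mm above the seat top, its back face flush with the seat's +y edge. Two armrests of 45×45 mm section run along each side from the seat's front edge to the front of the backrest, top faces 187 mm above the seat top and outer faces flush with the seat's x-edges; a 45×45 mm post under the front of each armrest stands on the seat at the front corner.

The chair is on the floor beside the picture frame on its −x side.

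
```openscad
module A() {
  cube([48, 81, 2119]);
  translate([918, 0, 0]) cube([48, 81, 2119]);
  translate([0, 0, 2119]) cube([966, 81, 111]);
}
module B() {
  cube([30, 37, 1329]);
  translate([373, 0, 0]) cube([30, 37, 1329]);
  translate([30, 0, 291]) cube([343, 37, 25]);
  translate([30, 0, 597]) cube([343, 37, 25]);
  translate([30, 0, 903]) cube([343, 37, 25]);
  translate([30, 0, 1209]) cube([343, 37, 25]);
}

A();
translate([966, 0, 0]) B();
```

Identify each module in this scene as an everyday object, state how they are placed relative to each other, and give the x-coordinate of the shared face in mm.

A is a door frame. B is a ladder. The ladder is against the door frame's +x side, with their −y faces flush. The x-coordinate of the shared face is 966 mm.

The door frame's +x face and the ladder's −x face are both at x = 966 mm.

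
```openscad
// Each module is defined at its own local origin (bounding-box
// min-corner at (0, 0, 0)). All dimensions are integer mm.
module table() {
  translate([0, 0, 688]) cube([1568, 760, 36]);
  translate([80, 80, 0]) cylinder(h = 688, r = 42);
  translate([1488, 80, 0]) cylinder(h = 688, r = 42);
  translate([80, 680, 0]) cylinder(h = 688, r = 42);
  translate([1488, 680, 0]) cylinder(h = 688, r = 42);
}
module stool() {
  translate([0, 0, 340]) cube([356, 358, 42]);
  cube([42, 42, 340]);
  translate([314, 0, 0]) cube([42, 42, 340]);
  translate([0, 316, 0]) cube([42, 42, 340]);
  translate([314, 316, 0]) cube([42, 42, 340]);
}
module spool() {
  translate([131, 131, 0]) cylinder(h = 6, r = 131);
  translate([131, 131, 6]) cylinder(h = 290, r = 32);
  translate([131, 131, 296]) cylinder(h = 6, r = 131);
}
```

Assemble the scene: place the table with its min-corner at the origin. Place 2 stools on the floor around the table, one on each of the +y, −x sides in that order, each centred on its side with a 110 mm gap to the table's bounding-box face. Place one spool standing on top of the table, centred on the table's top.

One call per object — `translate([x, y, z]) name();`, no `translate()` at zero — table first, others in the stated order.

table();
translate([606, 870, 0]) stool();
translate([-466, 201, 0]) stool();
translate([653, 249, 724]) spool();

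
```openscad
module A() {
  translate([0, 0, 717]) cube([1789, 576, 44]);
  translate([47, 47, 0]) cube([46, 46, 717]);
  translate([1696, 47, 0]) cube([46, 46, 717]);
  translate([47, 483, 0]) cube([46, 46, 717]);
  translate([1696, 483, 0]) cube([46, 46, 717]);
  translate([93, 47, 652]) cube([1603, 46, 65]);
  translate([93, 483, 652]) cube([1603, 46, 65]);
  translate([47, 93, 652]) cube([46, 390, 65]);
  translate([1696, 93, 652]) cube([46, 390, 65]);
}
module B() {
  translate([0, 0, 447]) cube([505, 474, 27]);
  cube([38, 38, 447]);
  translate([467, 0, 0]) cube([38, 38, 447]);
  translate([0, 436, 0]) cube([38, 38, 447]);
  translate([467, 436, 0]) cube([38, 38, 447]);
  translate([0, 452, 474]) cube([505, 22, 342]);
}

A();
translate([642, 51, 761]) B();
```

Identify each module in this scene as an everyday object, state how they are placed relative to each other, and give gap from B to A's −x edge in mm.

The chair's min-x is at 642; the table's min-x is 0; gap = 642 mm.

A is a table. B is a chair. The chair is on top of the table, centred. The gap from the chair to the table's −x edge is 642 mm.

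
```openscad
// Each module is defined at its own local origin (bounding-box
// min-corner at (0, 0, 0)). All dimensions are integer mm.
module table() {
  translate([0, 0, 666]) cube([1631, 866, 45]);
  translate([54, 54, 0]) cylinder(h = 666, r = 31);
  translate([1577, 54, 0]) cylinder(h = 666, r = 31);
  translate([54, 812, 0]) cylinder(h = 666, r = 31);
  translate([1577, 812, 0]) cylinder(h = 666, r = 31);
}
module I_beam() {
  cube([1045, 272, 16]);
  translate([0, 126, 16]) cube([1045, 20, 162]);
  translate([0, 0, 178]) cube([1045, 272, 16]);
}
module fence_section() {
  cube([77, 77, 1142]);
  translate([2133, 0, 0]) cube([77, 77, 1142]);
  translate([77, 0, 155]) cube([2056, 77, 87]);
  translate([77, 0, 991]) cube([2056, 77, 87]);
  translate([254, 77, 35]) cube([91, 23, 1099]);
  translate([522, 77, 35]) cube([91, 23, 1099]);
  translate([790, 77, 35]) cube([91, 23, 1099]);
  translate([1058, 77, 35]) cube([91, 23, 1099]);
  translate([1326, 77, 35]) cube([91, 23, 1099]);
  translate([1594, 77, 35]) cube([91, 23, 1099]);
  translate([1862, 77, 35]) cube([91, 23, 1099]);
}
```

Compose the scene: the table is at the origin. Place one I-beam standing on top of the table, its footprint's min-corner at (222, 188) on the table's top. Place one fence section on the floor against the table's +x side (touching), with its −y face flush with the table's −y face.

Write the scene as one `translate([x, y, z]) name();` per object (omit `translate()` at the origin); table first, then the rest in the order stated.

table();
translate([222, 188, 711]) I_beam();
translate([1631, 0, 0]) fence_section();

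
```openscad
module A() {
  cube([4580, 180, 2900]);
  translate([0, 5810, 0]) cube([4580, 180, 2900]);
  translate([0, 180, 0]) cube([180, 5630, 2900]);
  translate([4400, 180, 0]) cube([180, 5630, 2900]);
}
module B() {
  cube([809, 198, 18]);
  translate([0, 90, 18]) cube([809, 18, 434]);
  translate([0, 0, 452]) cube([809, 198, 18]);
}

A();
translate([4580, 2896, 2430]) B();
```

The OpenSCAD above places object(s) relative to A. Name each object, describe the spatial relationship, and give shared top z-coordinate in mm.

A is a house frame. B is an I-beam. The I-beam is beside the house frame with their tops flush at z = 2900. The shared top z-coordinate is 2900 mm.

Both tops at z = 2900 mm.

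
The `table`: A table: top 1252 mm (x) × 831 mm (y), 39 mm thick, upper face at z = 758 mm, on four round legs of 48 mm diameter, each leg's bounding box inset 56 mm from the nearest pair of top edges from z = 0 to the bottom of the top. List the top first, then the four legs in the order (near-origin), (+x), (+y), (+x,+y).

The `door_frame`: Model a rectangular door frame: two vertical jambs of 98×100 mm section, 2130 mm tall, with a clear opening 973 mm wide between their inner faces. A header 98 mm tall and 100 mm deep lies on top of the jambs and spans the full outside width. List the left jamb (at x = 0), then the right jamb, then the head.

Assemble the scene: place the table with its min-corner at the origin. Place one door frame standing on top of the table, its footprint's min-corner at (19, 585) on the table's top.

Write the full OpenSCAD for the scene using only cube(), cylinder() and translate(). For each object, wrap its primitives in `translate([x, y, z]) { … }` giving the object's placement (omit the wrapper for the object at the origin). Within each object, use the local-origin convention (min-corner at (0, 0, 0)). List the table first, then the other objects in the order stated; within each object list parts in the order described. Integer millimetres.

translate([0, 0, 719]) cube([1252, 831, 39]);
translate([80, 80, 0]) cylinder(h = 719, r = 24);
translate([1172, 80, 0]) cylinder(h = 719, r = 24);
translate([80, 751, 0]) cylinder(h = 719, r = 24);
translate([1172, 751, 0]) cylinder(h = 719, r = 24);
translate([19, 585, 758]) {
  cube([98, 100, 2130]);
  translate([1071, 0, 0]) cube([98, 100, 2130]);
  translate([0, 0, 2130]) cube([1169, 100, 98]);
}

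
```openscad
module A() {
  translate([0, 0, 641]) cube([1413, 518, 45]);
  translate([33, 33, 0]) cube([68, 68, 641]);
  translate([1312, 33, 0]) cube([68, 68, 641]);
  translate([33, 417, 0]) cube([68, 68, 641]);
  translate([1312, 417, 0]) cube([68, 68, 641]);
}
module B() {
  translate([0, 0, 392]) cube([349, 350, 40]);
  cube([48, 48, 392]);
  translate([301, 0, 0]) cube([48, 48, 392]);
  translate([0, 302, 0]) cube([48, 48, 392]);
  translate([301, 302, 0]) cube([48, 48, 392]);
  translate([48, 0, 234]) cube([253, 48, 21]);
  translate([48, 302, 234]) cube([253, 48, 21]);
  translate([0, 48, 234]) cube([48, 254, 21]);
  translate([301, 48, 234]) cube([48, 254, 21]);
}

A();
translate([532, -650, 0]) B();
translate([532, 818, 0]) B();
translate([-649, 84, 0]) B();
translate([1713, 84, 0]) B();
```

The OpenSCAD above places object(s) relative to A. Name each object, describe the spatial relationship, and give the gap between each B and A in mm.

Each stool's nearest face is 300 mm from the table's bounding box.

A is a table. B is a stool. Four stools sit around the table at the −y, +y, −x, +x sides. The gap between each stool and the table is 300 mm.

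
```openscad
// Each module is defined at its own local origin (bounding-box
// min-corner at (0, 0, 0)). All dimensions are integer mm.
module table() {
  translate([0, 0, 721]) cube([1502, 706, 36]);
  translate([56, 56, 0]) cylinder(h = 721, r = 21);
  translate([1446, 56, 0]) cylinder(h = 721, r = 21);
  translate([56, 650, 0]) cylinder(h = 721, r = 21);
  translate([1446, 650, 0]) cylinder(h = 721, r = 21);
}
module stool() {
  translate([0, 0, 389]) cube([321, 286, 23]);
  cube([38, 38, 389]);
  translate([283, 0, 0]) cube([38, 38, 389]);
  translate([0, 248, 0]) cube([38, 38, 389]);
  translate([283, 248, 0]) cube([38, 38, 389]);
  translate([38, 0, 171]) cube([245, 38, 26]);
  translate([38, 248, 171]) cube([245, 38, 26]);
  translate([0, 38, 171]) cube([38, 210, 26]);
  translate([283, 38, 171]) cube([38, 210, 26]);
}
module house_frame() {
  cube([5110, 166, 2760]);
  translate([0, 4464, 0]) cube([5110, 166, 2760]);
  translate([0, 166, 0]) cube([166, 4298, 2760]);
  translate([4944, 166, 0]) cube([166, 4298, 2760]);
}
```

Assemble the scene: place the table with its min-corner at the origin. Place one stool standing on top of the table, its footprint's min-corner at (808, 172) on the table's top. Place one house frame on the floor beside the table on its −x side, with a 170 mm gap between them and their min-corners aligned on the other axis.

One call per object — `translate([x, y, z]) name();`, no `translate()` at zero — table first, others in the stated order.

table();
translate([808, 172, 757]) stool();
translate([-5280, 0, 0]) house_frame();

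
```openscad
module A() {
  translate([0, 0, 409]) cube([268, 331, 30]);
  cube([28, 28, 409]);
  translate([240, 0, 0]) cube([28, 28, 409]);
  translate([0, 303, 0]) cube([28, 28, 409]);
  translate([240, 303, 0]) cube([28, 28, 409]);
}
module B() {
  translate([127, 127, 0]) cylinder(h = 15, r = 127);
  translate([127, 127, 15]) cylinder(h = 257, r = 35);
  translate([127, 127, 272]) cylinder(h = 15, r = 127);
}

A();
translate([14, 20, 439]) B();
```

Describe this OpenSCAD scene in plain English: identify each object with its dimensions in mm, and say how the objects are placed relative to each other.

A is a four-legged stool. The seat is a 268×331×30 mm slab whose top surface is at z = 439 mm; four square legs, each 28×28 mm in cross-section, run from the floor (z = 0) to the underside of the seat, each flush with a corner of the seat.

B is a spool: two coaxial disc flanges of radius 127 mm and thickness 15 mm, joined by a core cylinder of radius 35 mm and height 257 mm. The lower flange rests on z = 0 and the three cylinders share a vertical axis.

The spool is on top of the stool.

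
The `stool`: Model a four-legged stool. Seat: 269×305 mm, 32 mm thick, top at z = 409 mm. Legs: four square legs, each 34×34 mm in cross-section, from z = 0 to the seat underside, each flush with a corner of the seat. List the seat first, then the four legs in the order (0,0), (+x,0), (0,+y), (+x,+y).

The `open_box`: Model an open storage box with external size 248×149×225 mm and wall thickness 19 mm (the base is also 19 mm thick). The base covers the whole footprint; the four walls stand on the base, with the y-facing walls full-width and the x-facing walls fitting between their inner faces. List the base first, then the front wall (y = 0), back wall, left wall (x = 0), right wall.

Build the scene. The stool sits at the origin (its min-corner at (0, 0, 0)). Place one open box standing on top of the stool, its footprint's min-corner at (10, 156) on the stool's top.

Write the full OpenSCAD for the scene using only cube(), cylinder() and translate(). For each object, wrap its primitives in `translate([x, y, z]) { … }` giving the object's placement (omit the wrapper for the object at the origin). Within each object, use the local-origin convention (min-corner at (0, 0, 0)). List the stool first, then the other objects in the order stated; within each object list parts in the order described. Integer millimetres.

translate([0, 0, 377]) cube([269, 305, 32]);
cube([34, 34, 377]);
translate([235, 0, 0]) cube([34, 34, 377]);
translate([0, 271, 0]) cube([34, 34, 377]);
translate([235, 271, 0]) cube([34, 34, 377]);
translate([10, 156, 409]) {
  cube([248, 149, 19]);
  translate([0, 0, 19]) cube([248, 19, 206]);
  translate([0, 130, 19]) cube([248, 19, 206]);
  translate([0, 19, 19]) cube([19, 111, 206]);
  translate([229, 19, 19]) cube([19, 111, 206]);
}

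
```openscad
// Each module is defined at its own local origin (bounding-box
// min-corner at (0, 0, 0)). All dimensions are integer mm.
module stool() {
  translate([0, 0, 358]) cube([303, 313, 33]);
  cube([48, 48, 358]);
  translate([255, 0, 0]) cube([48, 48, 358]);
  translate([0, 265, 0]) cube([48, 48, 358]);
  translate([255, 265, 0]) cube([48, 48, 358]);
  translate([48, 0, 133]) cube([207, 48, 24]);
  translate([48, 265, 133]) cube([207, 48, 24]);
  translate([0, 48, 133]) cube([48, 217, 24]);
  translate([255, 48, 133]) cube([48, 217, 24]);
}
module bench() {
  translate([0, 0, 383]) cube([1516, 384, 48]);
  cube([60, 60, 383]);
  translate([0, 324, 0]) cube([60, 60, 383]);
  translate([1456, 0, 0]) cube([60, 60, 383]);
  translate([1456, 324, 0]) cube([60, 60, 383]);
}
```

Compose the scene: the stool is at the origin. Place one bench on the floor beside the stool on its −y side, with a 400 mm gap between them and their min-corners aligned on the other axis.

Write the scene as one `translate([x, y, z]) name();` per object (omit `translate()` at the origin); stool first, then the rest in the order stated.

stool();
translate([0, -784, 0]) bench();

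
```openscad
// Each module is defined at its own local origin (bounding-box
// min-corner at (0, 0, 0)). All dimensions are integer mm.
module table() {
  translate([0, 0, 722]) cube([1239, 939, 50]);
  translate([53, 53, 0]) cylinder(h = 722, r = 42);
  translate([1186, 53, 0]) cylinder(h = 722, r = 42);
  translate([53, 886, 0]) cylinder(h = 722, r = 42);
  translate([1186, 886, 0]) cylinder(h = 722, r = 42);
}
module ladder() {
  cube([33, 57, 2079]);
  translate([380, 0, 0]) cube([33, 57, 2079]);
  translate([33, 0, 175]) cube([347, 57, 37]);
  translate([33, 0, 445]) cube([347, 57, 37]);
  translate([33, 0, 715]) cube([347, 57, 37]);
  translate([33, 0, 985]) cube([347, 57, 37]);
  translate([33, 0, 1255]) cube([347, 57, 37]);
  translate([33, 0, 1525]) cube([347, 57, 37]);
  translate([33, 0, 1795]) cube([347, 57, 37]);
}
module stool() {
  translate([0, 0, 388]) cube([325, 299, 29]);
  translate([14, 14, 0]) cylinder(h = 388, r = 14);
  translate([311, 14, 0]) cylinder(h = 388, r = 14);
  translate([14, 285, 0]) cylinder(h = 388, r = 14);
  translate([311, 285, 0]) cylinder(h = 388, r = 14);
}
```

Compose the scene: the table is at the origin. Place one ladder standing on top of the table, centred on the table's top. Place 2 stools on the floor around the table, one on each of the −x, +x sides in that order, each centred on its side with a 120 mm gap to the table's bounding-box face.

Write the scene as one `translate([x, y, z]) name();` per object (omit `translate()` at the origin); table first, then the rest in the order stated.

table();
translate([413, 441, 772]) ladder();
translate([-445, 320, 0]) stool();
translate([1359, 320, 0]) stool();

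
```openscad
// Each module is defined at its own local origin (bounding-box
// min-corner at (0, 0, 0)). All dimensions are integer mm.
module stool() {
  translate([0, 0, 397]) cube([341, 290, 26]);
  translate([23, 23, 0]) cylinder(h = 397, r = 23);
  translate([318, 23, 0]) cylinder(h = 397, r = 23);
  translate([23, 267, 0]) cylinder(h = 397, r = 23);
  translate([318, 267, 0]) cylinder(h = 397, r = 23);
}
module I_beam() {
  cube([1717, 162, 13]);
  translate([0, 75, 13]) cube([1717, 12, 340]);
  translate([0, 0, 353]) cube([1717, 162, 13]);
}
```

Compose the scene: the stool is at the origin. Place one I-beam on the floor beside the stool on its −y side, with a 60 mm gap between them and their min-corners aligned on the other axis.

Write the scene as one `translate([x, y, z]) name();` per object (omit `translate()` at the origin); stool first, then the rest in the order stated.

stool();
translate([0, -222, 0]) I_beam();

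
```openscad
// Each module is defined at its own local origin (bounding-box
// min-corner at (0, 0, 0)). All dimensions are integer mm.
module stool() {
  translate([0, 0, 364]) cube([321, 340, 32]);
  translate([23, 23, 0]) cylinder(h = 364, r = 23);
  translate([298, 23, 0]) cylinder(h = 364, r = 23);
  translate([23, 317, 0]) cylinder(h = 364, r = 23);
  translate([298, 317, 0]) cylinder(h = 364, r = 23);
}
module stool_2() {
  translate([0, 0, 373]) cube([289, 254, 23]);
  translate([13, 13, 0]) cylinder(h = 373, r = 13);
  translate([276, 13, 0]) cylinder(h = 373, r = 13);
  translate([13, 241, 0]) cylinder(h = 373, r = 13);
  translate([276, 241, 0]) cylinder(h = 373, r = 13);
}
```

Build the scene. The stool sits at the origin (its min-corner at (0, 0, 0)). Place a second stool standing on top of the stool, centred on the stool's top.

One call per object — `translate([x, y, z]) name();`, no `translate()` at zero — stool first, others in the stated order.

stool();
translate([16, 43, 396]) stool_2();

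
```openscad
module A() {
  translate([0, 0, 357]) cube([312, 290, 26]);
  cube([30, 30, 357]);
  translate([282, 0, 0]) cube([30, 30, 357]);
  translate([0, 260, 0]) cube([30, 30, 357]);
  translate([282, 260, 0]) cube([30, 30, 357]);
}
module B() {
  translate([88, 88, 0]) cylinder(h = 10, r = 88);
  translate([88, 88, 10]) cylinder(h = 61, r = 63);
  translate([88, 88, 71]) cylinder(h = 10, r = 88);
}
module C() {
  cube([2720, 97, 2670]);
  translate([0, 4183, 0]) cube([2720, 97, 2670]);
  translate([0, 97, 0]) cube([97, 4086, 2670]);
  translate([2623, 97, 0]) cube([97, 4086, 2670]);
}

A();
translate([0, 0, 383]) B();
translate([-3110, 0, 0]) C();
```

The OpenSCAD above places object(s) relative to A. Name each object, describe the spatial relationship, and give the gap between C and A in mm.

A is a stool. B is a spool. C is a house frame. The spool is on top of the stool. The house frame is on the floor beside the stool on its −x side. The gap between the house frame and the stool is 390 mm.

The house frame's nearest face is 390 mm from the stool's −x face.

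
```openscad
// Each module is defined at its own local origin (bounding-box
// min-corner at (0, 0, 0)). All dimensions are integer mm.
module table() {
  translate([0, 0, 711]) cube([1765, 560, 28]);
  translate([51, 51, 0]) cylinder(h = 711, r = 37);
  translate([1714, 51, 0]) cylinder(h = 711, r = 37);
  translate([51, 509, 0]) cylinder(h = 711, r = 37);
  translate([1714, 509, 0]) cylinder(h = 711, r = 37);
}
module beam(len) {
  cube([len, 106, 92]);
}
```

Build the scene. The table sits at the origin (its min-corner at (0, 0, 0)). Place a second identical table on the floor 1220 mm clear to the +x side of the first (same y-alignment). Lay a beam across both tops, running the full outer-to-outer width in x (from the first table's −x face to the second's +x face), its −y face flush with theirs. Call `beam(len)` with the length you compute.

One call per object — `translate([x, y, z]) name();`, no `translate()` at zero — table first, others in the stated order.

table();
translate([2985, 0, 0]) table();
translate([0, 0, 739]) beam(4750);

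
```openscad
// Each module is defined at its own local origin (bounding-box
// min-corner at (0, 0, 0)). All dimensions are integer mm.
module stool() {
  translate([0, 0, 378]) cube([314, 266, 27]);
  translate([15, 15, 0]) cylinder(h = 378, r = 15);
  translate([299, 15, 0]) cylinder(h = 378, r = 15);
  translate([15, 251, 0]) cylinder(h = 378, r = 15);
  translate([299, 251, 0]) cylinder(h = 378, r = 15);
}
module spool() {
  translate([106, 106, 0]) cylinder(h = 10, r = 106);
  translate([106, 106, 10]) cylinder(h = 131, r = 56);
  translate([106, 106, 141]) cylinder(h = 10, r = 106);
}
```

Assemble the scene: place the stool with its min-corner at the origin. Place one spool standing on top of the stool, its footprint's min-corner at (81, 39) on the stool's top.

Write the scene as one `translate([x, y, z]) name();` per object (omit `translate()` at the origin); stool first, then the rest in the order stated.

stool();
translate([81, 39, 405]) spool();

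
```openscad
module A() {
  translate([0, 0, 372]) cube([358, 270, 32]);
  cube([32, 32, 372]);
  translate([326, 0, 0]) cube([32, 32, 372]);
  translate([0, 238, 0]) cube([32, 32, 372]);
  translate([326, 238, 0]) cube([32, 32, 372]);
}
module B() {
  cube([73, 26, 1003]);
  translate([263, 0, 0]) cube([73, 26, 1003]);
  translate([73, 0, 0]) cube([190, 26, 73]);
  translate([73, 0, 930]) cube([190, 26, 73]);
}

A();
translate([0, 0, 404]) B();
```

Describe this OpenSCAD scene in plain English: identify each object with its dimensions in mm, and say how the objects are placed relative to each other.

A is a four-legged stool. The seat is 358×270 mm, 32 mm thick, top at z = 404 mm. It stands on four square legs, each 32×32 mm in cross-section, from z = 0 to the seat underside, each flush with a corner of the seat.

B is a picture frame with a 190×857 mm rectangular opening (x by z) and a uniform 73 mm border on every side. Frame depth is 26 mm along y. It is built from two vertical stiles running the full outside height and two horizontal rails spanning the gap between the stiles.

The picture frame is on top of the stool.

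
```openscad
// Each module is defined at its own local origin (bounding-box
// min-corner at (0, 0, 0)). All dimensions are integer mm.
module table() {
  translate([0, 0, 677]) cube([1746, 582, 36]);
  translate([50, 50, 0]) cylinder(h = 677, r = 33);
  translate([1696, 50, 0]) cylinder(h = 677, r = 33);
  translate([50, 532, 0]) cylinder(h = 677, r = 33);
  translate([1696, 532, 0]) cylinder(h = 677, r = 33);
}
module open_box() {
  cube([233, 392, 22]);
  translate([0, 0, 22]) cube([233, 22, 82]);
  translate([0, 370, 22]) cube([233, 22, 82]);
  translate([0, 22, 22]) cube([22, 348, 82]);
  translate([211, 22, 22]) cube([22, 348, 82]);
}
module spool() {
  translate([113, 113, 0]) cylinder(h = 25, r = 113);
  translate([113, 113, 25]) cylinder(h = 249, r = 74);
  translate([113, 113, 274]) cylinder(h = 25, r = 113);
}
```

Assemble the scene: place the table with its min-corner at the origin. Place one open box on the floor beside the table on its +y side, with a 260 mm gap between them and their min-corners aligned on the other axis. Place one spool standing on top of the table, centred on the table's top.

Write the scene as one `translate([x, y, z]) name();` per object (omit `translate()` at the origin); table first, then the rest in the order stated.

table();
translate([0, 842, 0]) open_box();
translate([760, 178, 713]) spool();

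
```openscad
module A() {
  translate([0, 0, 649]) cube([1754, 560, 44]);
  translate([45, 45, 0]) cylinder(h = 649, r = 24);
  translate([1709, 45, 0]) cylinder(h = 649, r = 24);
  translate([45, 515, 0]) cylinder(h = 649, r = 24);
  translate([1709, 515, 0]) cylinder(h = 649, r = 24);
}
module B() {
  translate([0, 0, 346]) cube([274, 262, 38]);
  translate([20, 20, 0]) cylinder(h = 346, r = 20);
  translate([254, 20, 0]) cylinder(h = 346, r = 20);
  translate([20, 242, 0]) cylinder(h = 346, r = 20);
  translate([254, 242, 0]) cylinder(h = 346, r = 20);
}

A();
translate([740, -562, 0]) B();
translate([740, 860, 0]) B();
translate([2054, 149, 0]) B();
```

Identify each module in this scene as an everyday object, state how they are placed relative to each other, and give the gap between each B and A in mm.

A is a table. B is a stool. Three stools sit around the table at the −y, +y, +x sides. The gap between each stool and the table is 300 mm.

Each stool's nearest face is 300 mm from the table's bounding box.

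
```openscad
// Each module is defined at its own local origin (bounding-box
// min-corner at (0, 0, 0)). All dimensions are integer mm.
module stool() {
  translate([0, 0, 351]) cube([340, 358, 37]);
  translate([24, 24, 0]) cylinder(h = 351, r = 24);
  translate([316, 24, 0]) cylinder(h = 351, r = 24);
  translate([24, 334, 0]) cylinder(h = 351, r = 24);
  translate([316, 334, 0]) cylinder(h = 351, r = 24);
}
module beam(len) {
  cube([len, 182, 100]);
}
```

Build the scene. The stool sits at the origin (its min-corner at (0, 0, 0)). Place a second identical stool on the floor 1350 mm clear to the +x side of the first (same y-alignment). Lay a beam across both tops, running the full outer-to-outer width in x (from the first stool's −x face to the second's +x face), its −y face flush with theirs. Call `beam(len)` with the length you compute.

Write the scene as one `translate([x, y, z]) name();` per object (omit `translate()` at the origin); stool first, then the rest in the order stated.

stool();
translate([1690, 0, 0]) stool();
translate([0, 0, 388]) beam(2030);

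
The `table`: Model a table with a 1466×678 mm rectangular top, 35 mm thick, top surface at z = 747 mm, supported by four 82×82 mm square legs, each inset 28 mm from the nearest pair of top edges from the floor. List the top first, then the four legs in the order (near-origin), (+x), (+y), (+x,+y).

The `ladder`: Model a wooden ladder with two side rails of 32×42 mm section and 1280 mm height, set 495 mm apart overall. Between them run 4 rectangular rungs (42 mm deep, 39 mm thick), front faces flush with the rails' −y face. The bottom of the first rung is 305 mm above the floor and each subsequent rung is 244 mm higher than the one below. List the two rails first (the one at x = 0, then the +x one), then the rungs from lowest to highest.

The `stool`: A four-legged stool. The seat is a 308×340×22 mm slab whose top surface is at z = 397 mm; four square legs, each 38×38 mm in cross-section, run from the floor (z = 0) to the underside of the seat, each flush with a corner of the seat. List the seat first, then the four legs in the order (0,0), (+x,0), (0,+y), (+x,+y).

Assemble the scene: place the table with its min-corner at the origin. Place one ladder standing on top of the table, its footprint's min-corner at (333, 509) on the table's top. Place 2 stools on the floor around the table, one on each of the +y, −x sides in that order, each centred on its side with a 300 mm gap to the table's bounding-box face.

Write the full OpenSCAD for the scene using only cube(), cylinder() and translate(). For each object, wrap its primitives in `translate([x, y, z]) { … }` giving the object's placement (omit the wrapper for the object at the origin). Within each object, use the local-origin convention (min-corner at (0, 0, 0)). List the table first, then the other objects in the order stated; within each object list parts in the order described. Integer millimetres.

translate([0, 0, 712]) cube([1466, 678, 35]);
translate([28, 28, 0]) cube([82, 82, 712]);
translate([1356, 28, 0]) cube([82, 82, 712]);
translate([28, 568, 0]) cube([82, 82, 712]);
translate([1356, 568, 0]) cube([82, 82, 712]);
translate([333, 509, 747]) {
  cube([32, 42, 1280]);
  translate([463, 0, 0]) cube([32, 42, 1280]);
  translate([32, 0, 305]) cube([431, 42, 39]);
  translate([32, 0, 549]) cube([431, 42, 39]);
  translate([32, 0, 793]) cube([431, 42, 39]);
  translate([32, 0, 1037]) cube([431, 42, 39]);
}
translate([579, 978, 0]) {
  translate([0, 0, 375]) cube([308, 340, 22]);
  cube([38, 38, 375]);
  translate([270, 0, 0]) cube([38, 38, 375]);
  translate([0, 302, 0]) cube([38, 38, 375]);
  translate([270, 302, 0]) cube([38, 38, 375]);
}
translate([-608, 169, 0]) {
  translate([0, 0, 375]) cube([308, 340, 22]);
  cube([38, 38, 375]);
  translate([270, 0, 0]) cube([38, 38, 375]);
  translate([0, 302, 0]) cube([38, 38, 375]);
  translate([270, 302, 0]) cube([38, 38, 375]);
}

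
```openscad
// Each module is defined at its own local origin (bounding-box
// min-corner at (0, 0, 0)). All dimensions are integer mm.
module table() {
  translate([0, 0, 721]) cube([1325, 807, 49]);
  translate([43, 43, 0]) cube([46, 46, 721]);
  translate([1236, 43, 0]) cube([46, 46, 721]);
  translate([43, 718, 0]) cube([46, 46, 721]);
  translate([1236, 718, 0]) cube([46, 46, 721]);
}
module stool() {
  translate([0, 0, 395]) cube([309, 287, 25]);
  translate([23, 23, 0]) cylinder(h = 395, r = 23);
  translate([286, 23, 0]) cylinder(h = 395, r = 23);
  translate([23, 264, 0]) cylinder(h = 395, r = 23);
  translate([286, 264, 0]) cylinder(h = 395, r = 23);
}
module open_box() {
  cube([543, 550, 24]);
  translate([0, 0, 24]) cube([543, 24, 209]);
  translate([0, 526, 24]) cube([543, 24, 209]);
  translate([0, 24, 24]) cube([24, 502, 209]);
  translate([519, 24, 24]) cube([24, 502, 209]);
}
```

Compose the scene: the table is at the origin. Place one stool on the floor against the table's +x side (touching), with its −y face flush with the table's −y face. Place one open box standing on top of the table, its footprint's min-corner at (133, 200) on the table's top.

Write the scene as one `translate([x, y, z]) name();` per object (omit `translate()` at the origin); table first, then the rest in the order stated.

table();
translate([1325, 0, 0]) stool();
translate([133, 200, 770]) open_box();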